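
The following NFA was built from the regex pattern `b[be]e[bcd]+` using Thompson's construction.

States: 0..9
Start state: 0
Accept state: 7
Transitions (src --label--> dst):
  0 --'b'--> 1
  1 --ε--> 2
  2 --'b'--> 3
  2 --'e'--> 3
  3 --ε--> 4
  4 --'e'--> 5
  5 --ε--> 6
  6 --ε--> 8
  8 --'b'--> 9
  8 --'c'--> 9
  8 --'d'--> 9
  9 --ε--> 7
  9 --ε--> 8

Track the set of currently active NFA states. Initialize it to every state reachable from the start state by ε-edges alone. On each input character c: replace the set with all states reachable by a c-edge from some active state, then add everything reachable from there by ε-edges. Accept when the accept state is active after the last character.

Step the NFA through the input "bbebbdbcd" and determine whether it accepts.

Answer: ACCEPT

Derivation:
S₀ = ε-closure({0}) = {0}
'b' @ 1: {1,2}
'b' @ 2: {3,4}
'e' @ 3: {5,6,8}
'b' @ 4: {7,8,9}  ✓accept
'b' @ 5: {7,8,9}  ✓accept
'd' @ 6: {7,8,9}  ✓accept
'b' @ 7: {7,8,9}  ✓accept
'c' @ 8: {7,8,9}  ✓accept
'd' @ 9: {7,8,9}  ✓accept
final: {7,8,9}; accept 7 in set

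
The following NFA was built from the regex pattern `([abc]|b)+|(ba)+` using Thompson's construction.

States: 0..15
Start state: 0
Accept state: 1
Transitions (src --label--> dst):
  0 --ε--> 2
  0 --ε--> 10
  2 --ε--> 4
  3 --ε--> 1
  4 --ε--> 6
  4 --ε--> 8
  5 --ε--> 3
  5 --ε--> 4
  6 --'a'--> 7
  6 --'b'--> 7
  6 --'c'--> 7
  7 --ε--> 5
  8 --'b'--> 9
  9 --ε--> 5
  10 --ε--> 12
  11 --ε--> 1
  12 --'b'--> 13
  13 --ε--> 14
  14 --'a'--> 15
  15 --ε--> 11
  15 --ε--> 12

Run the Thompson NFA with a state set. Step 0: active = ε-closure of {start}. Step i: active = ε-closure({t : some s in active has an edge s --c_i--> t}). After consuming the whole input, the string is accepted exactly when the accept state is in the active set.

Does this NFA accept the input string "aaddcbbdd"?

S₀ = ε-closure({0}) = {0,2,4,6,8,10,12}
'a' @ 1: {1,3,4,5,6,7,8}  ✓accept
'a' @ 2: {1,3,4,5,6,7,8}  ✓accept
'd' @ 3: {}  — dead — no transitions
rest 'dcbbdd' ignored (set empty)
after full input: {}  (accept=1 not in)

Answer: REJECT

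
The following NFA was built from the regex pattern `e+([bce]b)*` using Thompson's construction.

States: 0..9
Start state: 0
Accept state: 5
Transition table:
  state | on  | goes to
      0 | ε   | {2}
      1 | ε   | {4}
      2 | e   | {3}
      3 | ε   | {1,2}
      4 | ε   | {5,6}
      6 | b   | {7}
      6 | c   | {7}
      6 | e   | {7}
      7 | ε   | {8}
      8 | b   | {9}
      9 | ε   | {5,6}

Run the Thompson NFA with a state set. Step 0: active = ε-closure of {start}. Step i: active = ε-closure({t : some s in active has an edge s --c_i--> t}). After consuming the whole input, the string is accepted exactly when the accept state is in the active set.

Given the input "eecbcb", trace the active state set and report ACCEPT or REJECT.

initial (ε-close {0}): {0,2}
'e' @ 1: {1,2,3,4,5,6}  ✓accept
'e' @ 2: {1,2,3,4,5,6,7,8}  ✓accept
'c' @ 3: {7,8}
'b' @ 4: {5,6,9}  ✓accept
'c' @ 5: {7,8}
'b' @ 6: {5,6,9}  ✓accept
after full input: {5,6,9}  (accept=5 in)

Answer: ACCEPT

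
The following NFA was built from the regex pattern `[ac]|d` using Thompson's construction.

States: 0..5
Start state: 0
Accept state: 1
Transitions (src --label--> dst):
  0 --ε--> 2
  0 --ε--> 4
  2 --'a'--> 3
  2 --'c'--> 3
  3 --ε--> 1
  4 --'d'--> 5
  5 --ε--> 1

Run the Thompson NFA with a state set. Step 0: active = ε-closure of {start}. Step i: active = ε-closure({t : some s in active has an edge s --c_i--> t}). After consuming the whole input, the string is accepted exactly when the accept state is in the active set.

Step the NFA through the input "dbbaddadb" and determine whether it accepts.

Answer: REJECT

Steps:
start: ε-closure({0}) = {0,2,4}
'd' @ 1: {1,5}  (accept∈set)
'b' @ 2: {}  — dead — no transitions
rest 'baddadb' ignored (set empty)
final: {}; accept 1 not in set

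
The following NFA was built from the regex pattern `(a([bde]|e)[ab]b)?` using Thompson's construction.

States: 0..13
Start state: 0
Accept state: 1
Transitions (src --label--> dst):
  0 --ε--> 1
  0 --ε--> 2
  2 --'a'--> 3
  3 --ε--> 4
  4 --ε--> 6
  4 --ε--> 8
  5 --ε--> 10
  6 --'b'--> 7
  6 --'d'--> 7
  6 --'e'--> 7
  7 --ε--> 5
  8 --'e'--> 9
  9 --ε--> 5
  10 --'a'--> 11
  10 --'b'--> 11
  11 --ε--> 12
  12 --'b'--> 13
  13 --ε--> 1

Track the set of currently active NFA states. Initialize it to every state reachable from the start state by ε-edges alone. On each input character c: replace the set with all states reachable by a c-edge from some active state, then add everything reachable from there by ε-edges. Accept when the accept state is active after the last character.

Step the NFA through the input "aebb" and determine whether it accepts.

Answer: ACCEPT

Derivation:
start: ε-closure({0}) = {0,1,2}
'a' @ 1: {3,4,6,8}
'e' @ 2: {5,7,9,10}
'b' @ 3: {11,12}
'b' @ 4: {1,13}  (accept∈set)
after full input: {1,13}  (accept=1 in)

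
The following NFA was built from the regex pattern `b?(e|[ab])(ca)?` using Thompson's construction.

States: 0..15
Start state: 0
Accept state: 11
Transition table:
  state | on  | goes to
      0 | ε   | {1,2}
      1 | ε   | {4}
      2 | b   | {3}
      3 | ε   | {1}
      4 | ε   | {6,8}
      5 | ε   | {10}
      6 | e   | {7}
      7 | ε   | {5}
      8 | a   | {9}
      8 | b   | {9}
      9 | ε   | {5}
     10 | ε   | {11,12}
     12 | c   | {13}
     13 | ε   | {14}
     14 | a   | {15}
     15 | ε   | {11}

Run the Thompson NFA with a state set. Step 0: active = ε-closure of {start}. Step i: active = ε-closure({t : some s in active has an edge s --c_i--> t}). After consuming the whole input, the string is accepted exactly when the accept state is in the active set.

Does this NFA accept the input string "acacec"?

Answer: REJECT

Derivation:
S₀ = ε-closure({0}) = {0,1,2,4,6,8}
'a' @ 1: {5,9,10,11,12}  [accepting]
'c' @ 2: {13,14}
'a' @ 3: {11,15}  [accepting]
'c' @ 4: {}  — state set empty
rest 'ec' ignored (set empty)
final: {}; accept 11 not in set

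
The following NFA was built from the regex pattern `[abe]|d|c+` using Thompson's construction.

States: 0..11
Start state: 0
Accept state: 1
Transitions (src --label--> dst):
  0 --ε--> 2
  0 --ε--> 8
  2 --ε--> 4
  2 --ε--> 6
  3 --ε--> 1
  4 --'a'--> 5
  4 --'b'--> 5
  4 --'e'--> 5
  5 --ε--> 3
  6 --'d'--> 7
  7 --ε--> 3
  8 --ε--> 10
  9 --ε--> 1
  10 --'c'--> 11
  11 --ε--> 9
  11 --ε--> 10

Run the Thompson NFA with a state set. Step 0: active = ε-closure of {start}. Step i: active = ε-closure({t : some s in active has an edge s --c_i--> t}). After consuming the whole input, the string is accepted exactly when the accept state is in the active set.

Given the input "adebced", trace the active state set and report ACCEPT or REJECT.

Answer: REJECT

Derivation:
start: ε-closure({0}) = {0,2,4,6,8,10}
'a' @ 1: {1,3,5}  (accept∈set)
'd' @ 2: {}  — no active states
rest 'ebced' ignored (set empty)
end set {} — state 1 not in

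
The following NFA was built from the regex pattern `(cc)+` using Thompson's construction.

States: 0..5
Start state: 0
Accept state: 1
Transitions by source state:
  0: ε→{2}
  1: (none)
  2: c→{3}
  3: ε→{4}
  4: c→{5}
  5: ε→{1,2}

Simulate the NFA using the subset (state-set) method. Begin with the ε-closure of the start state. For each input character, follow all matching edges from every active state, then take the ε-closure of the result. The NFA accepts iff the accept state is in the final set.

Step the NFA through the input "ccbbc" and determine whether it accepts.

Answer: REJECT

Steps:
initial (ε-close {0}): {0,2}
'c' @ 1: {3,4}
'c' @ 2: {1,2,5}  (accept∈set)
'b' @ 3: {}  — no active states
rest 'bc' ignored (set empty)
after full input: {}  (accept=1 not in)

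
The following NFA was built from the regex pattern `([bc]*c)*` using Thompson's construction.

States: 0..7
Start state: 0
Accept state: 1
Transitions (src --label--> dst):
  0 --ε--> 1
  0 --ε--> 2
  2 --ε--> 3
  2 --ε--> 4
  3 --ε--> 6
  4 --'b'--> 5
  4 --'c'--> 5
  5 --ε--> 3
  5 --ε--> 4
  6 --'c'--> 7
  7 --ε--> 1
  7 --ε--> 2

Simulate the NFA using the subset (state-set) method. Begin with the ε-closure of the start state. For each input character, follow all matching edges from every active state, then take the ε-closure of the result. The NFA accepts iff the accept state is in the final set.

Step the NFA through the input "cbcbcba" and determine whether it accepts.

S₀ = ε-closure({0}) = {0,1,2,3,4,6}
'c' @ 1: {1,2,3,4,5,6,7}  [accepting]
'b' @ 2: {3,4,5,6}
'c' @ 3: {1,2,3,4,5,6,7}  [accepting]
'b' @ 4: {3,4,5,6}
'c' @ 5: {1,2,3,4,5,6,7}  [accepting]
'b' @ 6: {3,4,5,6}
'a' @ 7: {}  — no active states
final: {}; accept 1 not in set

Answer: REJECT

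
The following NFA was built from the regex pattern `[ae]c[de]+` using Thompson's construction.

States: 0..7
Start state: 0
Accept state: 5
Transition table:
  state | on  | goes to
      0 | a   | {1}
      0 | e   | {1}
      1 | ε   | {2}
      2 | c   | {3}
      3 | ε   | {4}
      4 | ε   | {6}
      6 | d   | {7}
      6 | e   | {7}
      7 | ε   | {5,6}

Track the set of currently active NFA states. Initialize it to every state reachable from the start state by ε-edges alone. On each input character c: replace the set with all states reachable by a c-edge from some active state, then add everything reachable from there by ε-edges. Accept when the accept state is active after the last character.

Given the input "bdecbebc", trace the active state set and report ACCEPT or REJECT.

Answer: REJECT

Steps:
initial (ε-close {0}): {0}
'b' @ 1: {}  — no active states
rest 'decbebc' ignored (set empty)
end set {} — state 5 not in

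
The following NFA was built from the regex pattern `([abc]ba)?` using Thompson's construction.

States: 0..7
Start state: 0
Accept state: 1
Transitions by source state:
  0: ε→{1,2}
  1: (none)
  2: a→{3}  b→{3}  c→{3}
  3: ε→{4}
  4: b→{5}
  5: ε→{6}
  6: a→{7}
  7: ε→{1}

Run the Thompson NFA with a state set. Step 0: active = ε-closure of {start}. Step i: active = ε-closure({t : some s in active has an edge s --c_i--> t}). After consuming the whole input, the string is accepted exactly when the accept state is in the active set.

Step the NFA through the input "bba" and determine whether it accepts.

start: ε-closure({0}) = {0,1,2}
'b' @ 1: {3,4}
'b' @ 2: {5,6}
'a' @ 3: {1,7}  [accepting]
after full input: {1,7}  (accept=1 in)

Answer: ACCEPT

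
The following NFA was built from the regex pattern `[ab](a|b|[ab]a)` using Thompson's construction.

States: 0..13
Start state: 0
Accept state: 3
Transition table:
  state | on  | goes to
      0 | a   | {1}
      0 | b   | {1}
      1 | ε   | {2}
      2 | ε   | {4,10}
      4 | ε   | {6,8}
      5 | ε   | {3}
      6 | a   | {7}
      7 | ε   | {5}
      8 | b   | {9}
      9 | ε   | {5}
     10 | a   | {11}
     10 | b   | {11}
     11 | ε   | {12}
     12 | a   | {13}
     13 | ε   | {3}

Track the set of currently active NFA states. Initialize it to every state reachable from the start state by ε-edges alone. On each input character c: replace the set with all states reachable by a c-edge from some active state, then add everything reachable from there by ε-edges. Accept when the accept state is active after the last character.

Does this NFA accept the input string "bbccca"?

Answer: REJECT

Derivation:
S₀ = ε-closure({0}) = {0}
'b' @ 1: {1,2,4,6,8,10}
'b' @ 2: {3,5,9,11,12}  [accepting]
'c' @ 3: {}  — no active states
rest 'cca' ignored (set empty)
after full input: {}  (accept=3 not in)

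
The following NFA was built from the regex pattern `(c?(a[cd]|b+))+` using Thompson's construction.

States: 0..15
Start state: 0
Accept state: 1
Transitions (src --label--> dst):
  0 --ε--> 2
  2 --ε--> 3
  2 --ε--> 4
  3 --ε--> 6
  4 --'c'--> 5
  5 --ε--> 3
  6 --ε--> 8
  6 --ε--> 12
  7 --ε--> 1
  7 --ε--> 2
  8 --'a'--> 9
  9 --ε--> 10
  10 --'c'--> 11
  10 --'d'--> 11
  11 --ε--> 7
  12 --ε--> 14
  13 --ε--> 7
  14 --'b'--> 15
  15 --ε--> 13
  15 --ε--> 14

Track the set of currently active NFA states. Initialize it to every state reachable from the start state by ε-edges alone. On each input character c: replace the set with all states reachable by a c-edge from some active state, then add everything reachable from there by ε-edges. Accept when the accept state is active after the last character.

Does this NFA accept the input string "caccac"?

initial (ε-close {0}): {0,2,3,4,6,8,12,14}
'c' @ 1: {3,5,6,8,12,14}
'a' @ 2: {9,10}
'c' @ 3: {1,2,3,4,6,7,8,11,12,14}  ✓accept
'c' @ 4: {3,5,6,8,12,14}
'a' @ 5: {9,10}
'c' @ 6: {1,2,3,4,6,7,8,11,12,14}  ✓accept
final: {1,2,3,4,6,7,8,11,12,14}; accept 1 in set

Answer: ACCEPT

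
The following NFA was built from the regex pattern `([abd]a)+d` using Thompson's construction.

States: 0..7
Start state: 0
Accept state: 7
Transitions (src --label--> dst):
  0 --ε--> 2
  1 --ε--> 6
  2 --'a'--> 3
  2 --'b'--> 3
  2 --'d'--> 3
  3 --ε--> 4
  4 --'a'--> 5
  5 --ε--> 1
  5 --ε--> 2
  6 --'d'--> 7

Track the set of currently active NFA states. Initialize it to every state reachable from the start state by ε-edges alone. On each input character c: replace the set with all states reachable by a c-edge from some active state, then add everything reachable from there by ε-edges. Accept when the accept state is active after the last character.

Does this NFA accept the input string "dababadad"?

initial (ε-close {0}): {0,2}
'd' @ 1: {3,4}
'a' @ 2: {1,2,5,6}
'b' @ 3: {3,4}
'a' @ 4: {1,2,5,6}
'b' @ 5: {3,4}
'a' @ 6: {1,2,5,6}
'd' @ 7: {3,4,7}  ✓accept
'a' @ 8: {1,2,5,6}
'd' @ 9: {3,4,7}  ✓accept
end set {3,4,7} — state 7 in

Answer: ACCEPT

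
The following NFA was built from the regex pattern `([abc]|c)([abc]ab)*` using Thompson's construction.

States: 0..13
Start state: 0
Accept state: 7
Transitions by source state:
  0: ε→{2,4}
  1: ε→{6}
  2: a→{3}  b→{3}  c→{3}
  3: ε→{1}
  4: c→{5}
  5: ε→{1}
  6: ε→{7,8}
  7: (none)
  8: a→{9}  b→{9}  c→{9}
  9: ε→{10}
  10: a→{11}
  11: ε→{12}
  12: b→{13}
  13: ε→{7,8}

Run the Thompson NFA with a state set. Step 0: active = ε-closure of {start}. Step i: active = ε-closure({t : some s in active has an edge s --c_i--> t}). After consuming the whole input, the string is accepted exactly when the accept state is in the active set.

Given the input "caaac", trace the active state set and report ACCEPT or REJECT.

Answer: REJECT

Steps:
start: ε-closure({0}) = {0,2,4}
'c' @ 1: {1,3,5,6,7,8}  [accepting]
'a' @ 2: {9,10}
'a' @ 3: {11,12}
'a' @ 4: {}  — state set empty
rest 'c' ignored (set empty)
after full input: {}  (accept=7 not in)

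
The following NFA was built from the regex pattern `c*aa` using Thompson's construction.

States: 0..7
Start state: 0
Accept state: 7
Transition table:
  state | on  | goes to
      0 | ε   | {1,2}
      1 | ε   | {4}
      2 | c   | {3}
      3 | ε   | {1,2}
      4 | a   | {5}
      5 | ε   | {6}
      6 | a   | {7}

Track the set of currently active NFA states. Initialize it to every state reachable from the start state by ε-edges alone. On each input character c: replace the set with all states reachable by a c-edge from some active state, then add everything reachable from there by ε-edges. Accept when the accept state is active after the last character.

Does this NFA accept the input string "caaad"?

initial (ε-close {0}): {0,1,2,4}
'c' @ 1: {1,2,3,4}
'a' @ 2: {5,6}
'a' @ 3: {7}  ✓accept
'a' @ 4: {}  — no active states
rest 'd' ignored (set empty)
after full input: {}  (accept=7 not in)

Answer: REJECT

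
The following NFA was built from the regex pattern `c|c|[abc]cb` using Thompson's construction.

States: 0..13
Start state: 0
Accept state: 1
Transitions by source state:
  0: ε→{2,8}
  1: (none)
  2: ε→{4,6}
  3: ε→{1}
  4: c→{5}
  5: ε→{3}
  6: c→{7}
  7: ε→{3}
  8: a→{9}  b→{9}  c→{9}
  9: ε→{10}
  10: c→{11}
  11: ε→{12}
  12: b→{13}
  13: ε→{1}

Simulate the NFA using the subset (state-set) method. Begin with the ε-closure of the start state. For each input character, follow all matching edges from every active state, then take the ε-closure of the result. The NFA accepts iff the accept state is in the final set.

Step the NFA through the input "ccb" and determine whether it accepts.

Answer: ACCEPT

Steps:
start: ε-closure({0}) = {0,2,4,6,8}
'c' @ 1: {1,3,5,7,9,10}  (accept∈set)
'c' @ 2: {11,12}
'b' @ 3: {1,13}  (accept∈set)
final: {1,13}; accept 1 in set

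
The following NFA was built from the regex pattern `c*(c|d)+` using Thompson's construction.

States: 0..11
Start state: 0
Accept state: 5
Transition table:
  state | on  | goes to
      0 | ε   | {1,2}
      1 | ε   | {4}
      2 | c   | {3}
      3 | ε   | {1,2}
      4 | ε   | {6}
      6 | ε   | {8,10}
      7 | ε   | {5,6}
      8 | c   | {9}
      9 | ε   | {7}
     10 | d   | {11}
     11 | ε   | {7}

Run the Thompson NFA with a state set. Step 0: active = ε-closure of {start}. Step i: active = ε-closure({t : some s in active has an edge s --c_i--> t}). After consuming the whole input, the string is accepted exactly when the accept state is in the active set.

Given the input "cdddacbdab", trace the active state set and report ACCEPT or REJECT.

S₀ = ε-closure({0}) = {0,1,2,4,6,8,10}
'c' @ 1: {1,2,3,4,5,6,7,8,9,10}  (accept∈set)
'd' @ 2: {5,6,7,8,10,11}  (accept∈set)
'd' @ 3: {5,6,7,8,10,11}  (accept∈set)
'd' @ 4: {5,6,7,8,10,11}  (accept∈set)
'a' @ 5: {}  — no active states
rest 'cbdab' ignored (set empty)
final: {}; accept 5 not in set

Answer: REJECT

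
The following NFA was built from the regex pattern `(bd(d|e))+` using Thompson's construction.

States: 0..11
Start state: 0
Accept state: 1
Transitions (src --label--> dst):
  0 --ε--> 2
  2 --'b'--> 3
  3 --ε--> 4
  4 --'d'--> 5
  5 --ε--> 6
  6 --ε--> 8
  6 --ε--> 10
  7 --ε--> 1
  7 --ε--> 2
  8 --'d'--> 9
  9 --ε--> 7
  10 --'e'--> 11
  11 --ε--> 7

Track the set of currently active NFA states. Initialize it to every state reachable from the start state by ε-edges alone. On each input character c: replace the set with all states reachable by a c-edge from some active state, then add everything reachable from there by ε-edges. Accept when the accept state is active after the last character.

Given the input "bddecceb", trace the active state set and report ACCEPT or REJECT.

Answer: REJECT

Derivation:
S₀ = ε-closure({0}) = {0,2}
'b' @ 1: {3,4}
'd' @ 2: {5,6,8,10}
'd' @ 3: {1,2,7,9}  (accept∈set)
'e' @ 4: {}  — dead — no transitions
rest 'cceb' ignored (set empty)
final: {}; accept 1 not in set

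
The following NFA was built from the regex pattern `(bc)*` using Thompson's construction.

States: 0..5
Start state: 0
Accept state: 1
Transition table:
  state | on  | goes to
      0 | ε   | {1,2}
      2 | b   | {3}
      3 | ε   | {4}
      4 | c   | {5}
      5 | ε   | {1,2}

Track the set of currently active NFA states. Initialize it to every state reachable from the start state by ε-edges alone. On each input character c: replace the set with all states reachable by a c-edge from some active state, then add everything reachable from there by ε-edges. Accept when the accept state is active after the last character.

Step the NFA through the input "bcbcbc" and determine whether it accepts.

Answer: ACCEPT

Trace:
initial (ε-close {0}): {0,1,2}
'b' @ 1: {3,4}
'c' @ 2: {1,2,5}  ✓accept
'b' @ 3: {3,4}
'c' @ 4: {1,2,5}  ✓accept
'b' @ 5: {3,4}
'c' @ 6: {1,2,5}  ✓accept
after full input: {1,2,5}  (accept=1 in)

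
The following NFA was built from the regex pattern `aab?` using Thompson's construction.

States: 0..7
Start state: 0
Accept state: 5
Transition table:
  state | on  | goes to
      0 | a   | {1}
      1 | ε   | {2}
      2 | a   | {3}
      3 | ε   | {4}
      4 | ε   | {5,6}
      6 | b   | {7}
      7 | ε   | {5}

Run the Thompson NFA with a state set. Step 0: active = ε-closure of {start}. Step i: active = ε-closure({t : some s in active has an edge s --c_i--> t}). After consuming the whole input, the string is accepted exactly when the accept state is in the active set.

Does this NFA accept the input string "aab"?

S₀ = ε-closure({0}) = {0}
'a' @ 1: {1,2}
'a' @ 2: {3,4,5,6}  ✓accept
'b' @ 3: {5,7}  ✓accept
final: {5,7}; accept 5 in set

Answer: ACCEPT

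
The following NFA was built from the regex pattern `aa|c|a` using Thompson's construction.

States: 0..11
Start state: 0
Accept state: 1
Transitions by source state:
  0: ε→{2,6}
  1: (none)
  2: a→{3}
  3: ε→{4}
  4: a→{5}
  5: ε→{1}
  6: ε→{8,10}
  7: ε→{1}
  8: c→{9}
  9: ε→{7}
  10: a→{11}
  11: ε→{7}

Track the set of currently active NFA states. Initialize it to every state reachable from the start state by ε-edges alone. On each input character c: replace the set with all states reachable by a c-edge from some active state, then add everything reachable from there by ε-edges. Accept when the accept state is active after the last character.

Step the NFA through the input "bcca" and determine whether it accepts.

initial (ε-close {0}): {0,2,6,8,10}
'b' @ 1: {}  — state set empty
rest 'cca' ignored (set empty)
after full input: {}  (accept=1 not in)

Answer: REJECT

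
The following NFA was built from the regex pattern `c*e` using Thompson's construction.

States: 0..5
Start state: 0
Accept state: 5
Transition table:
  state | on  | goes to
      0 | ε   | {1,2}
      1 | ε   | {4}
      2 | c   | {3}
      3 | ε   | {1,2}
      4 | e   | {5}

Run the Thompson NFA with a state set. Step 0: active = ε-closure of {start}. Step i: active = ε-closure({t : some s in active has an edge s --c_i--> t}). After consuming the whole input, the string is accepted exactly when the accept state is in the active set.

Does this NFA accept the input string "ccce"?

Answer: ACCEPT

Trace:
initial (ε-close {0}): {0,1,2,4}
'c' @ 1: {1,2,3,4}
'c' @ 2: {1,2,3,4}
'c' @ 3: {1,2,3,4}
'e' @ 4: {5}  ✓accept
after full input: {5}  (accept=5 in)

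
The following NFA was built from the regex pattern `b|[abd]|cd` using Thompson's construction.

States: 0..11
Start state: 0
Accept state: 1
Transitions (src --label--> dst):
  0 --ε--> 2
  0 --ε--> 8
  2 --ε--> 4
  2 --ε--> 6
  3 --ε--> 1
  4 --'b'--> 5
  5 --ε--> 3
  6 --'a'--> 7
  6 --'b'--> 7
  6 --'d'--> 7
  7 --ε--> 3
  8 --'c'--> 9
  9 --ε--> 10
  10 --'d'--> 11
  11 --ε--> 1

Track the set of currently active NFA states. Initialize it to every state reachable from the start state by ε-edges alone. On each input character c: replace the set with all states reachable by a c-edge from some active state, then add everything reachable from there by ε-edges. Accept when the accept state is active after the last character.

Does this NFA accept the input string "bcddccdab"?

Answer: REJECT

Trace:
S₀ = ε-closure({0}) = {0,2,4,6,8}
'b' @ 1: {1,3,5,7}  [accepting]
'c' @ 2: {}  — state set empty
rest 'ddccdab' ignored (set empty)
final: {}; accept 1 not in set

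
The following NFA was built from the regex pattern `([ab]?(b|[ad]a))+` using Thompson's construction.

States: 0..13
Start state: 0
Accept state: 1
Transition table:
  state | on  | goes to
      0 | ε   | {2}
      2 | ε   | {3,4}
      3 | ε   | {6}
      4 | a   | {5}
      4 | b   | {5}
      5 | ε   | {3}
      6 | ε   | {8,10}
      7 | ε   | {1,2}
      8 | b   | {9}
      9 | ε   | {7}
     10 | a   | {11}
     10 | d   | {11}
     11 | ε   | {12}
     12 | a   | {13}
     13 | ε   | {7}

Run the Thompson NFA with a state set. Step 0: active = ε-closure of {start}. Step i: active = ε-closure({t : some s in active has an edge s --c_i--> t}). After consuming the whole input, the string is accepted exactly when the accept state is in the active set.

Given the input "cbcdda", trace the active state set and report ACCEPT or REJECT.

start: ε-closure({0}) = {0,2,3,4,6,8,10}
'c' @ 1: {}  — dead — no transitions
rest 'bcdda' ignored (set empty)
after full input: {}  (accept=1 not in)

Answer: REJECT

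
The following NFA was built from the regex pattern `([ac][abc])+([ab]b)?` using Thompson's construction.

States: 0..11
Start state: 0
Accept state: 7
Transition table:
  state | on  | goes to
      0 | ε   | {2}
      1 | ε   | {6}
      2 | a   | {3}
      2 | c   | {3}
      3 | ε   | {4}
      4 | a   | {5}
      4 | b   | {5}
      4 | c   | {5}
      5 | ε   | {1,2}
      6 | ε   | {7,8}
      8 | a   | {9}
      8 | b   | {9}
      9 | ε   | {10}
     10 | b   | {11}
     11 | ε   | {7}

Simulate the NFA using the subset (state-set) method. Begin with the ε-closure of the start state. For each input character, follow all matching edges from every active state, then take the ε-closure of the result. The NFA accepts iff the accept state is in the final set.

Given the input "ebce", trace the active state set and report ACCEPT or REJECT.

start: ε-closure({0}) = {0,2}
'e' @ 1: {}  — state set empty
rest 'bce' ignored (set empty)
final: {}; accept 7 not in set

Answer: REJECT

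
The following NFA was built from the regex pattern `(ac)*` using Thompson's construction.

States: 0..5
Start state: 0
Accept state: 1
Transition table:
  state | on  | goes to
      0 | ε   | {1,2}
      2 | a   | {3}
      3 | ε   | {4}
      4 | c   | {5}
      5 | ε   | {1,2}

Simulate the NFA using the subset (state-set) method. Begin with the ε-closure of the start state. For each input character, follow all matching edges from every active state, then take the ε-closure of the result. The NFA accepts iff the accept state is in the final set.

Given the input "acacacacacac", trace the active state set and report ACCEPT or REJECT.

initial (ε-close {0}): {0,1,2}
'a' @ 1: {3,4}
'c' @ 2: {1,2,5}  [accepting]
'a' @ 3: {3,4}
'c' @ 4: {1,2,5}  [accepting]
'a' @ 5: {3,4}
'c' @ 6: {1,2,5}  [accepting]
'a' @ 7: {3,4}
'c' @ 8: {1,2,5}  [accepting]
'a' @ 9: {3,4}
'c' @ 10: {1,2,5}  [accepting]
'a' @ 11: {3,4}
'c' @ 12: {1,2,5}  [accepting]
end set {1,2,5} — state 1 in

Answer: ACCEPT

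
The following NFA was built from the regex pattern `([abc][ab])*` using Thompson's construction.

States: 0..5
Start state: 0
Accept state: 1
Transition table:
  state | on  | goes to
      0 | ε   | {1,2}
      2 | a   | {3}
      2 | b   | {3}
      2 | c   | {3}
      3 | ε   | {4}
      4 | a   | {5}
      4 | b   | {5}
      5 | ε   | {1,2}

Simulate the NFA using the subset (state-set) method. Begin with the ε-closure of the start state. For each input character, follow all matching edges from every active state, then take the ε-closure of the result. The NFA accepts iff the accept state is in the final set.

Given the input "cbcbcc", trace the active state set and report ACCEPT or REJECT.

Answer: REJECT

Derivation:
start: ε-closure({0}) = {0,1,2}
'c' @ 1: {3,4}
'b' @ 2: {1,2,5}  (accept∈set)
'c' @ 3: {3,4}
'b' @ 4: {1,2,5}  (accept∈set)
'c' @ 5: {3,4}
'c' @ 6: {}  — dead — no transitions
final: {}; accept 1 not in set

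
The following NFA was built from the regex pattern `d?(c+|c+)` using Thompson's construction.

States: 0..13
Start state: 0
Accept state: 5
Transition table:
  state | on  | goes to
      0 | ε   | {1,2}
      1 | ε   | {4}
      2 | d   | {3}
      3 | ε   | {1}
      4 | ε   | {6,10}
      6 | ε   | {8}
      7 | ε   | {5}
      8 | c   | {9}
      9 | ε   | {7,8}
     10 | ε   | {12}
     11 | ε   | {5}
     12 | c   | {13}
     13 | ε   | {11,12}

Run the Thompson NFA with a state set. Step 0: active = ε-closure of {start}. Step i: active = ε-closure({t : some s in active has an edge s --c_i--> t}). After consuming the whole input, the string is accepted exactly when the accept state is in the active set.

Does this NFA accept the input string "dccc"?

Answer: ACCEPT

Steps:
initial (ε-close {0}): {0,1,2,4,6,8,10,12}
'd' @ 1: {1,3,4,6,8,10,12}
'c' @ 2: {5,7,8,9,11,12,13}  (accept∈set)
'c' @ 3: {5,7,8,9,11,12,13}  (accept∈set)
'c' @ 4: {5,7,8,9,11,12,13}  (accept∈set)
end set {5,7,8,9,11,12,13} — state 5 in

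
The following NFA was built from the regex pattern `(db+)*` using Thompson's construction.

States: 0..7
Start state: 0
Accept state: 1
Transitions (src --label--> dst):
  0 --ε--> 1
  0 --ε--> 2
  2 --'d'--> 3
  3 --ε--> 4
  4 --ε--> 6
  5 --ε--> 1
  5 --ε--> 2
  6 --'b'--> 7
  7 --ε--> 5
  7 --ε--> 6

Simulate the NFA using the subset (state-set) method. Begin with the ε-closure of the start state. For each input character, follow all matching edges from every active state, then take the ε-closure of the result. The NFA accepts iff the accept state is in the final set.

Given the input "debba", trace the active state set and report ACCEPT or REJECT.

Answer: REJECT

Derivation:
start: ε-closure({0}) = {0,1,2}
'd' @ 1: {3,4,6}
'e' @ 2: {}  — state set empty
rest 'bba' ignored (set empty)
final: {}; accept 1 not in set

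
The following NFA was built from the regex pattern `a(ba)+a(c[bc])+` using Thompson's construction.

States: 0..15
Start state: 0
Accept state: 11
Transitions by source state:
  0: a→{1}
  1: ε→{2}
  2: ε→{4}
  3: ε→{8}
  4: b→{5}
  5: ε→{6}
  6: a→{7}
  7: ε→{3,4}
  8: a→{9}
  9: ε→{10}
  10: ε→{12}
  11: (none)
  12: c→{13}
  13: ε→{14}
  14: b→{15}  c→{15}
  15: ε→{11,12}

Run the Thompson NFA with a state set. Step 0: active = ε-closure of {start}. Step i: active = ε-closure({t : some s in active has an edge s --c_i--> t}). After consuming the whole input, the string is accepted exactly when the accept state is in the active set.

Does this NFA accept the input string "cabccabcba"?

Answer: REJECT

Steps:
start: ε-closure({0}) = {0}
'c' @ 1: {}  — dead — no transitions
rest 'abccabcba' ignored (set empty)
end set {} — state 11 not in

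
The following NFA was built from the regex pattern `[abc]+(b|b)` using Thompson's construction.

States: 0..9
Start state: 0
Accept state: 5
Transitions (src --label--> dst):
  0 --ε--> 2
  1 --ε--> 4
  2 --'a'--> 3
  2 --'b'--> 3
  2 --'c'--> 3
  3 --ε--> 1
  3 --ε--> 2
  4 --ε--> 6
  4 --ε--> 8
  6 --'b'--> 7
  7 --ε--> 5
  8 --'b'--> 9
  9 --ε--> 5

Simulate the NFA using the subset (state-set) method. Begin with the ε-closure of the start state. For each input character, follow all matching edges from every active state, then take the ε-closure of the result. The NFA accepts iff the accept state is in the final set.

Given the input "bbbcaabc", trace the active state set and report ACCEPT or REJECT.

initial (ε-close {0}): {0,2}
'b' @ 1: {1,2,3,4,6,8}
'b' @ 2: {1,2,3,4,5,6,7,8,9}  (accept∈set)
'b' @ 3: {1,2,3,4,5,6,7,8,9}  (accept∈set)
'c' @ 4: {1,2,3,4,6,8}
'a' @ 5: {1,2,3,4,6,8}
'a' @ 6: {1,2,3,4,6,8}
'b' @ 7: {1,2,3,4,5,6,7,8,9}  (accept∈set)
'c' @ 8: {1,2,3,4,6,8}
end set {1,2,3,4,6,8} — state 5 not in

Answer: REJECT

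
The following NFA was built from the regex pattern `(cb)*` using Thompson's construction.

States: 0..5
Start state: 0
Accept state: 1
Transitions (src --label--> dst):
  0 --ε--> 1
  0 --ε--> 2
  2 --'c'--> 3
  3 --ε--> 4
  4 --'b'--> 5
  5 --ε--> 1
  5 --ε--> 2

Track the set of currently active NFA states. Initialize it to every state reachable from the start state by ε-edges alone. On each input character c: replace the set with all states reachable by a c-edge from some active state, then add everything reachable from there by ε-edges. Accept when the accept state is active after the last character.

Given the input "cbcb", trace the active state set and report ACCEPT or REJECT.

Answer: ACCEPT

Steps:
start: ε-closure({0}) = {0,1,2}
'c' @ 1: {3,4}
'b' @ 2: {1,2,5}  (accept∈set)
'c' @ 3: {3,4}
'b' @ 4: {1,2,5}  (accept∈set)
end set {1,2,5} — state 1 in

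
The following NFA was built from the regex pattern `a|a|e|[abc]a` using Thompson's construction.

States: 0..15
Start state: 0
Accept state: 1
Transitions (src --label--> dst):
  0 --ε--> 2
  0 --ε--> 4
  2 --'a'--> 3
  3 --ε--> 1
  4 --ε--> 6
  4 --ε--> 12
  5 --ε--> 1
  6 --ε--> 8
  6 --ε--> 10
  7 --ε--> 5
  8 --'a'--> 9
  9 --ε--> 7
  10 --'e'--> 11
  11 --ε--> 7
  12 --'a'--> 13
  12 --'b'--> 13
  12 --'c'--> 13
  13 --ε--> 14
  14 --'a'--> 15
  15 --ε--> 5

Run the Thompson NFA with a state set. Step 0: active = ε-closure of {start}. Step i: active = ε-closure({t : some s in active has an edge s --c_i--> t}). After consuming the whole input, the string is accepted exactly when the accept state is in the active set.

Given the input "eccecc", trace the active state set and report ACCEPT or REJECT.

start: ε-closure({0}) = {0,2,4,6,8,10,12}
'e' @ 1: {1,5,7,11}  (accept∈set)
'c' @ 2: {}  — state set empty
rest 'cecc' ignored (set empty)
after full input: {}  (accept=1 not in)

Answer: REJECT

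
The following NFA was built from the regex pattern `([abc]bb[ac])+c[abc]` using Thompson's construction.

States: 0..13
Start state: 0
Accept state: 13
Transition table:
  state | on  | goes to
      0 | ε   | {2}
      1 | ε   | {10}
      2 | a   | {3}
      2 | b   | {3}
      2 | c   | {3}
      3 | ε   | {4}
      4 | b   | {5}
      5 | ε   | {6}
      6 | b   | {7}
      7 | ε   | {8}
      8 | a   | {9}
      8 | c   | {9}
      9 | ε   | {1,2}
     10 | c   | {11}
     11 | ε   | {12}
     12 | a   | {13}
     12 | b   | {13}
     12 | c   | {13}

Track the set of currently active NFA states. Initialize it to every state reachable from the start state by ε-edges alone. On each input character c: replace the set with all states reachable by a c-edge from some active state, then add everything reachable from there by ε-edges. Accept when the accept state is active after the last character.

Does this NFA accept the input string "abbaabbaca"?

initial (ε-close {0}): {0,2}
'a' @ 1: {3,4}
'b' @ 2: {5,6}
'b' @ 3: {7,8}
'a' @ 4: {1,2,9,10}
'a' @ 5: {3,4}
'b' @ 6: {5,6}
'b' @ 7: {7,8}
'a' @ 8: {1,2,9,10}
'c' @ 9: {3,4,11,12}
'a' @ 10: {13}  ✓accept
end set {13} — state 13 in

Answer: ACCEPT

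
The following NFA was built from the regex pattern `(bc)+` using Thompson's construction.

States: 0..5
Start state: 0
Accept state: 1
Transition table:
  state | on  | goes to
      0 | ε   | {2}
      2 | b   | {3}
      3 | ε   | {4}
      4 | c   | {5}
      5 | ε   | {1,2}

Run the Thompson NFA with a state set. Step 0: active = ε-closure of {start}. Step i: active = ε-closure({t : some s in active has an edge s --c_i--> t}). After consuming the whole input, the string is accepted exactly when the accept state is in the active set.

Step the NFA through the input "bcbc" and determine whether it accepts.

S₀ = ε-closure({0}) = {0,2}
'b' @ 1: {3,4}
'c' @ 2: {1,2,5}  ✓accept
'b' @ 3: {3,4}
'c' @ 4: {1,2,5}  ✓accept
end set {1,2,5} — state 1 in

Answer: ACCEPT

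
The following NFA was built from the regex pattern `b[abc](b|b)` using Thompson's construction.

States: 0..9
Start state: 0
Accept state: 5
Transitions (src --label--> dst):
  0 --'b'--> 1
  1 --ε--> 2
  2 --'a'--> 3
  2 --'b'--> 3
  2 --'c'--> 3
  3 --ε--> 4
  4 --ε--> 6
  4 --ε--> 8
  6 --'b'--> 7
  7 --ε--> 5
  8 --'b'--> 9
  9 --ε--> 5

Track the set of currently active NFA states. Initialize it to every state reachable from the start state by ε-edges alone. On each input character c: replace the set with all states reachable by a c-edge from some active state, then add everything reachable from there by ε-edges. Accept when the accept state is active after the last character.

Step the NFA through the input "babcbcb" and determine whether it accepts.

Answer: REJECT

Derivation:
start: ε-closure({0}) = {0}
'b' @ 1: {1,2}
'a' @ 2: {3,4,6,8}
'b' @ 3: {5,7,9}  [accepting]
'c' @ 4: {}  — dead — no transitions
rest 'bcb' ignored (set empty)
final: {}; accept 5 not in set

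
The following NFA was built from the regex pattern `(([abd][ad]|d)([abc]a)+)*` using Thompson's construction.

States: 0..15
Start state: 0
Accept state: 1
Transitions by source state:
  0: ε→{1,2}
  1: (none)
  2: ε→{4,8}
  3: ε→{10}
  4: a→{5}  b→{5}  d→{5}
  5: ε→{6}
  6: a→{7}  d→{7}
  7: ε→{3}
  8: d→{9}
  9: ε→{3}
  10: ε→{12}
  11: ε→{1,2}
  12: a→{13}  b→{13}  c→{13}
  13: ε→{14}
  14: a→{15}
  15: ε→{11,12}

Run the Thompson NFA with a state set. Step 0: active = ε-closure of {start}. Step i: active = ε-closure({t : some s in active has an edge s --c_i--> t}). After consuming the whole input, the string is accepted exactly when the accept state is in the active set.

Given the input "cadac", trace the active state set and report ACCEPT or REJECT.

start: ε-closure({0}) = {0,1,2,4,8}
'c' @ 1: {}  — dead — no transitions
rest 'adac' ignored (set empty)
end set {} — state 1 not in

Answer: REJECT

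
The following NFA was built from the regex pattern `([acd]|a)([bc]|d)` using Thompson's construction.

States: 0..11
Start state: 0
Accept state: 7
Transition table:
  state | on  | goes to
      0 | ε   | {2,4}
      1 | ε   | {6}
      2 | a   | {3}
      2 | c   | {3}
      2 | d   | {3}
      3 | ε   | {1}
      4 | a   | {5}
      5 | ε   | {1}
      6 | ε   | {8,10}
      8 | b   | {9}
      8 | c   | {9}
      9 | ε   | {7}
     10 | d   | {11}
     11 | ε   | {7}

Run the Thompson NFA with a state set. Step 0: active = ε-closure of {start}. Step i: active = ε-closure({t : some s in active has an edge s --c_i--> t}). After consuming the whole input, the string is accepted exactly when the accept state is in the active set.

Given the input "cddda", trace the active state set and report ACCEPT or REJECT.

S₀ = ε-closure({0}) = {0,2,4}
'c' @ 1: {1,3,6,8,10}
'd' @ 2: {7,11}  (accept∈set)
'd' @ 3: {}  — no active states
rest 'da' ignored (set empty)
end set {} — state 7 not in

Answer: REJECT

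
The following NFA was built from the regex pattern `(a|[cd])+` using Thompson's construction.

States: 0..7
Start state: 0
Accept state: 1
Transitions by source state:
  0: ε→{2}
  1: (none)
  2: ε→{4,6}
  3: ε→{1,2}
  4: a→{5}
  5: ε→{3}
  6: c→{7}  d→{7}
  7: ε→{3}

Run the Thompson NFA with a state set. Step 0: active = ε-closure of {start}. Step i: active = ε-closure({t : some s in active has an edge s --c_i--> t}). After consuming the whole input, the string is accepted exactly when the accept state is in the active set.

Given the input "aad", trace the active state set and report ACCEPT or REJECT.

Answer: ACCEPT

Derivation:
S₀ = ε-closure({0}) = {0,2,4,6}
'a' @ 1: {1,2,3,4,5,6}  (accept∈set)
'a' @ 2: {1,2,3,4,5,6}  (accept∈set)
'd' @ 3: {1,2,3,4,6,7}  (accept∈set)
after full input: {1,2,3,4,6,7}  (accept=1 in)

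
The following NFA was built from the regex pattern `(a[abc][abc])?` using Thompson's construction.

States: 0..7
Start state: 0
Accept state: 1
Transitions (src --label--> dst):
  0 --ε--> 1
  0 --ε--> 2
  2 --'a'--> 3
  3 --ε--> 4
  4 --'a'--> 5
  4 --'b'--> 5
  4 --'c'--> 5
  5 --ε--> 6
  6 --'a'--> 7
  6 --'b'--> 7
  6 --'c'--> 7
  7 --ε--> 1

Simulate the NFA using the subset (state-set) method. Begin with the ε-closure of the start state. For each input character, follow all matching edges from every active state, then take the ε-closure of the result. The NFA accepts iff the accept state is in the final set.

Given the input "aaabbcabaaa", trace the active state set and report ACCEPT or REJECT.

start: ε-closure({0}) = {0,1,2}
'a' @ 1: {3,4}
'a' @ 2: {5,6}
'a' @ 3: {1,7}  [accepting]
'b' @ 4: {}  — no active states
rest 'bcabaaa' ignored (set empty)
final: {}; accept 1 not in set

Answer: REJECT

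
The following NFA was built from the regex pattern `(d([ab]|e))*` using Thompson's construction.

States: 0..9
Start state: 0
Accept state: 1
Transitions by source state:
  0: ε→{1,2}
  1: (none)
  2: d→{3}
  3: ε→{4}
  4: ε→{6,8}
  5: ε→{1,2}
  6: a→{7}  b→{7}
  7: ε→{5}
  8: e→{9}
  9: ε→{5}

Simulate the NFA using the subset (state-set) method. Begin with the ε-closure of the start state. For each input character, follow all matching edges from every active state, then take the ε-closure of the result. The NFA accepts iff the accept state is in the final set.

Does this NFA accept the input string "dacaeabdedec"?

Answer: REJECT

Steps:
initial (ε-close {0}): {0,1,2}
'd' @ 1: {3,4,6,8}
'a' @ 2: {1,2,5,7}  (accept∈set)
'c' @ 3: {}  — state set empty
rest 'aeabdedec' ignored (set empty)
final: {}; accept 1 not in set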